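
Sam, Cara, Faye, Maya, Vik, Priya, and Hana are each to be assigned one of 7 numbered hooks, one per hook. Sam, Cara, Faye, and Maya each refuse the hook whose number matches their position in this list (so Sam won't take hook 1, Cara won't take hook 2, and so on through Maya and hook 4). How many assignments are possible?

2790

Let Aᵢ (for 1 ≤ i ≤ 4) be the placements that put person i in their forbidden hook. Any j of these fix j positions, leaving (7−j)! ways to fill the rest, and there are C(4,j) ways to pick which j.
By inclusion–exclusion, the number of valid placements is Σ_{j=0}^{4} (−1)^j C(4,j)·(7−j)!.
Computing: 5040 − 2880 + 720 − 96 + 6 = 2790.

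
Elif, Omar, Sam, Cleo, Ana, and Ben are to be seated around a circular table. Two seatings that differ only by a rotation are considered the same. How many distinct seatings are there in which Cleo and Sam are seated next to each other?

48

Glue Cleo and Sam into a block (2 internal orders). Seating 5 units around a circle gives (4)! arrangements.
So 2 × (4)! = 2 × 24 = 48.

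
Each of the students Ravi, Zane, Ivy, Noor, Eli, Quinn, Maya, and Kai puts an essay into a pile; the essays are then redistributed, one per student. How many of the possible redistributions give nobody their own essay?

Let Aᵢ be the assignments in which student i gets their own essay. We want the size of the complement of A₁∪…∪A_8.
By inclusion–exclusion this is Σ_{j=0}^{8} (−1)^j C(8,j)·(8−j)!.
Computing: 40320 − 40320 + 20160 − 6720 + 1680 − 336 + 56 − 8 + 1 = 14833.

14833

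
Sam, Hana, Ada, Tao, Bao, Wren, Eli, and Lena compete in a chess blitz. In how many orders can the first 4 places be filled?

There are 8 choices for 1st place, 7 for 2nd, and so on down to 5 for position 4.
That gives 8 × 7 × 6 × 5 = 1680.

1680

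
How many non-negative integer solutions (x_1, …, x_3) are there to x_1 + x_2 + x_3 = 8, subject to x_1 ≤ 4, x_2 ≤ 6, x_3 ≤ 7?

31

Ignoring the caps, the number of non-negative solutions to x_1+…+x_3 = 8 is C(10,2) = 45.
Subtract solutions that violate a single cap (substitute x_i' = x_i − (cap_i+1)): x_1 ≥ 5 gives C(5,2) = 10; x_2 ≥ 7 gives C(3,2) = 3; x_3 ≥ 8 gives C(2,2) = 1. Together 14.
No two caps can be exceeded simultaneously, so the pair terms are all 0.
By inclusion–exclusion the count is 45 − 14 + 0 = 31.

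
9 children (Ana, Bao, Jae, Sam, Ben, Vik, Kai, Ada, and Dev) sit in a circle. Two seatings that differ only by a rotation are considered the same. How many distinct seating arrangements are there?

Around a circle, 9 distinct people have 9!/9 = (8)! = 40320 rotationally distinct seatings.

40320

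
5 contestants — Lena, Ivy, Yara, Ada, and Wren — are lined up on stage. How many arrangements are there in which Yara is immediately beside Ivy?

48

Treat {Yara, Ivy} as a single unit. There are 4 units to order, and the pair itself can be ordered 2 ways.
That gives 2 × 4! = 2 × 24 = 48.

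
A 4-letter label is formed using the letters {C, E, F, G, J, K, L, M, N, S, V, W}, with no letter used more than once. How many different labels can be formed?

With no repetition, fill the 4 letters in order: 12 choices, then 11, down to 9.
That product is 12 × 11 × 10 × 9 = 11880.

11880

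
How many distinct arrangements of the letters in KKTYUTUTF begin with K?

3360

With the first slot taken by K, it remains to arrange the other 8 letters (KTYUTUTF).
Those 8 letters have T appearing 3 times and U appearing twice, giving (8)!/(3!·2!) = 3360.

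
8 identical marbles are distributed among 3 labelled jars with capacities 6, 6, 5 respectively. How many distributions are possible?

Ignoring the caps, the number of non-negative solutions to x_1+…+x_3 = 8 is C(10,2) = 45.
Subtract solutions that violate a single cap (substitute x_i' = x_i − (cap_i+1)): x_1 ≥ 7 gives C(3,2) = 3; x_2 ≥ 7 gives C(3,2) = 3; x_3 ≥ 6 gives C(4,2) = 6. Together 12.
No two caps can be exceeded simultaneously, so the pair terms are all 0.
By inclusion–exclusion the count is 45 − 12 + 0 = 33.

33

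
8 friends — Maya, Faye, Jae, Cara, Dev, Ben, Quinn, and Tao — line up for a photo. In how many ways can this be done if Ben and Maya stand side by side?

10080

Glue Ben and Maya into one block (2 internal orders), leaving 7 units to arrange in a row.
So the count is 2·(7)! = 10080.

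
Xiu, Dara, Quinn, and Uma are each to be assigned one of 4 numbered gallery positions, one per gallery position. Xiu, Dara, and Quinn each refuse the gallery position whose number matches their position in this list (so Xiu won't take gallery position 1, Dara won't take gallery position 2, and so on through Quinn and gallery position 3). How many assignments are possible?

Let Aᵢ (for i ∈ {1, 2, 3}) be the placements that put person i in their forbidden gallery position. Any j of these fix j positions, leaving (4−j)! ways to fill the rest, and there are C(3,j) ways to pick which j.
By inclusion–exclusion, the number of valid placements is Σ_{j=0}^{3} (−1)^j C(3,j)·(4−j)!.
Computing: 24 − 18 + 6 − 1 = 11.

11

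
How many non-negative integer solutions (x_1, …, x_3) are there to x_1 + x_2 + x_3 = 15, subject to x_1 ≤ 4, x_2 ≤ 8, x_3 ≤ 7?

Ignoring the caps, the number of non-negative solutions to x_1+…+x_3 = 15 is C(17,2) = 136.
Subtract solutions that violate a single cap (substitute x_i' = x_i − (cap_i+1)): x_1 ≥ 5 gives C(12,2) = 66; x_2 ≥ 9 gives C(8,2) = 28; x_3 ≥ 8 gives C(9,2) = 36. Together 130.
Add back pairs where two caps are both exceeded: 3 + 6 + 0 = 9.
By inclusion–exclusion the count is 136 − 130 + 9 = 15.

15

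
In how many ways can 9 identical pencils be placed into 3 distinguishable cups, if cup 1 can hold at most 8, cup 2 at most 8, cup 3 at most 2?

Without the upper bounds there are C(11,2) = 55 ways to split 9 among 3 cups.
Subtract solutions that violate a single cap (substitute x_i' = x_i − (cap_i+1)): x_1 ≥ 9 gives C(2,2) = 1; x_2 ≥ 9 gives C(2,2) = 1; x_3 ≥ 3 gives C(8,2) = 28. Together 30.
No two caps can be exceeded simultaneously, so the pair terms are all 0.
By inclusion–exclusion the count is 55 − 30 + 0 = 25.

25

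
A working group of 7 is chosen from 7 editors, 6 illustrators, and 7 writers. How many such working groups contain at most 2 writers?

40755

Split by how many writers are chosen (0 through 2).
Sum: C(7,0)·C(13,7) + C(7,1)·C(13,6) + C(7,2)·C(13,5) = 1716 + 12012 + 27027 = 40755.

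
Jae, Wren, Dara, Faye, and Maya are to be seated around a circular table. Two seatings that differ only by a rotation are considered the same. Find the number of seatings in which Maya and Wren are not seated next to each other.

12

Without the restriction there are (4)! = 24 seatings.
Those with Maya next to Wren: fuse the pair into one unit and seat 4 units around a circle — 2·(3)! = 12.
Subtracting, 24 − 12 = 12.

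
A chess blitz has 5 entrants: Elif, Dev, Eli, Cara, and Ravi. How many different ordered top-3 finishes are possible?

This is an ordered selection of 3 from 5: P(5,3).
That gives 5 × 4 × 3 = 60.

60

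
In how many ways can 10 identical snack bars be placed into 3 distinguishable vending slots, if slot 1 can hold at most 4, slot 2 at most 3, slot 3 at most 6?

Without the upper bounds there are C(12,2) = 66 ways to split 10 among 3 vending slots.
Subtract solutions that violate a single cap (substitute x_i' = x_i − (cap_i+1)): x_1 ≥ 5 gives C(7,2) = 21; x_2 ≥ 4 gives C(8,2) = 28; x_3 ≥ 7 gives C(5,2) = 10. Together 59.
Add back pairs where two caps are both exceeded: 3 + 0 + 0 = 3.
By inclusion–exclusion the count is 66 − 59 + 3 = 10.

10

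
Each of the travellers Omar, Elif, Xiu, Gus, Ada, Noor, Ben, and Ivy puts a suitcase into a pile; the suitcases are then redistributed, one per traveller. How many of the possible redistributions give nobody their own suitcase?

Let Aᵢ be the assignments in which traveller i gets their own suitcase. We want the size of the complement of A₁∪…∪A_8.
By inclusion–exclusion this is Σ_{j=0}^{8} (−1)^j C(8,j)·(8−j)!.
Computing: 40320 − 40320 + 20160 − 6720 + 1680 − 336 + 56 − 8 + 1 = 14833.

14833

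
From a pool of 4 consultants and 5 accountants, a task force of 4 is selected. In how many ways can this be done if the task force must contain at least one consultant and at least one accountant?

Unrestricted: C(9,4) = 126 ways to pick any 4 of the 9.
Subtract selections that omit an entire group: no consultants → C(5,4) = 5; no accountants → C(4,4) = 1.
Both groups omitted at once is impossible, so 126 − 6 = 120.

120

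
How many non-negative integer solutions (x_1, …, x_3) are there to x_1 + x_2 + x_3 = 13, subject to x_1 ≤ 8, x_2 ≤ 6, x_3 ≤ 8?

Without the upper bounds there are C(15,2) = 105 ways to split 13 among 3 variables.
Subtract solutions that violate a single cap (substitute x_i' = x_i − (cap_i+1)): x_1 ≥ 9 gives C(6,2) = 15; x_2 ≥ 7 gives C(8,2) = 28; x_3 ≥ 9 gives C(6,2) = 15. Together 58.
No two caps can be exceeded simultaneously, so the pair terms are all 0.
By inclusion–exclusion the count is 105 − 58 + 0 = 47.

47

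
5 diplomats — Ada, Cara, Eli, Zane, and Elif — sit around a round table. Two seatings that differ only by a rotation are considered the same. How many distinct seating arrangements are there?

24

Seat Ada anywhere (absorbing the rotational symmetry), then permute the other 4: (4)! = 24.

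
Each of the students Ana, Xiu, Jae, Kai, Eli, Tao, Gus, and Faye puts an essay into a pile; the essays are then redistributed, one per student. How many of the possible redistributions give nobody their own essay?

14833

This is the derangement count D_8: permutations of 8 items with no fixed point.
By inclusion–exclusion this is Σ_{j=0}^{8} (−1)^j C(8,j)·(8−j)!.
Computing: 40320 − 40320 + 20160 − 6720 + 1680 − 336 + 56 − 8 + 1 = 14833.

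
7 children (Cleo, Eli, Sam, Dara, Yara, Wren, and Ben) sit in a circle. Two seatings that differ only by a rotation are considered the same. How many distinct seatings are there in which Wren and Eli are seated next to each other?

240

Glue Wren and Eli into a block (2 internal orders). Seating 6 units around a circle gives (5)! arrangements.
So 2 × (5)! = 2 × 120 = 240.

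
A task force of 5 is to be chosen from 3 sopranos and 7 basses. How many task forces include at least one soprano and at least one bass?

231

Unrestricted: C(10,5) = 252 ways to pick any 5 of the 10.
Selections missing a whole group: no sopranos → C(7,5) = 21; no basses → C(3,5) = 0.
Both groups omitted at once is impossible, so 252 − 21 = 231.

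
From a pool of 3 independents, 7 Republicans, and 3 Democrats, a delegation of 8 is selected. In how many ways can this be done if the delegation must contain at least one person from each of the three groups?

1197

With no constraint there are C(13,8) = 1287 possible selections.
Selections missing a whole group: no independents → C(10,8) = 45; no Republicans → C(6,8) = 0; no Democrats → C(10,8) = 45.
Add back selections omitting two groups (i.e. drawn from a single group): C(3,8) + C(7,8) + C(3,8) = 0.
By inclusion–exclusion: 1287 − 90 + 0 = 1197.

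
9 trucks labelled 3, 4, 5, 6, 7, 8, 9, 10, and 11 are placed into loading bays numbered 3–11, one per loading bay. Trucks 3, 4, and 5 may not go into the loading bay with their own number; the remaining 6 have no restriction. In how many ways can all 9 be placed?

256320

Let Aᵢ (for i ∈ {3, 4, 5}) be the placements that put truck i in its forbidden loading bay. Any j of these fix j positions, leaving (9−j)! ways to fill the rest, and there are C(3,j) ways to pick which j.
By inclusion–exclusion, the number of valid placements is Σ_{j=0}^{3} (−1)^j C(3,j)·(9−j)!.
Computing: 362880 − 120960 + 15120 − 720 = 256320.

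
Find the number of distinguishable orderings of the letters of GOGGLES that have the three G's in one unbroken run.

Treat the 3 copies of G as a single block. The multiset to arrange is then {GGG, E, L, O, S}, 5 items in all.
All 5 items are distinct, so there are (5)! = 120 arrangements.

120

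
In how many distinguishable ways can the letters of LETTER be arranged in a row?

180

LETTER has 6 letters with E appearing twice and T appearing twice.
The number of distinct arrangements is 6!/(2!·2!) = 720/4 = 180.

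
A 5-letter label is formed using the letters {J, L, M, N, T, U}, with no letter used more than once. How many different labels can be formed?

Choose and order 5 of the 6 symbols: the first letter has 6 options, the next 5, and so on down to 2.
6 × 5 × 4 × 3 × 2 = 720.

720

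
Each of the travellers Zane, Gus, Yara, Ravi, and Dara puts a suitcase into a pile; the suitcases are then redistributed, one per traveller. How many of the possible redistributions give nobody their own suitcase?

44

Count assignments avoiding every fixed point. For any j of the 5 travellers fixed to their own suitcase, the other 5−j can be arranged in (5−j)! ways.
By inclusion–exclusion this is Σ_{j=0}^{5} (−1)^j C(5,j)·(5−j)!.
Computing: 120 − 120 + 60 − 20 + 5 − 1 = 44.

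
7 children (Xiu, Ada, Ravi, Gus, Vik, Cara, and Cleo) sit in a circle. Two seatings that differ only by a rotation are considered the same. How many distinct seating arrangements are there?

Fix one person's seat to break rotational symmetry; the remaining 6 people can be arranged in (6)! = 720 ways.

720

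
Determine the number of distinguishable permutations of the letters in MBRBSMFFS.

MBRBSMFFS has 9 letters with B appearing twice, F appearing twice, M appearing twice, and S appearing twice.
Dividing 9! = 362880 by 2!·2!·2!·2! = 16 for the repeated letters gives 22680.

22680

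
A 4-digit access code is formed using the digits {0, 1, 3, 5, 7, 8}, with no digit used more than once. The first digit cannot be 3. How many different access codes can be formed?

The first digit has 6−1 = 5 choices (anything except 3).
The remaining 3 digits are filled from the other 5 symbols without repetition: 5 × 4 × 3 = 60.
Total: 5 × 60 = 300.

300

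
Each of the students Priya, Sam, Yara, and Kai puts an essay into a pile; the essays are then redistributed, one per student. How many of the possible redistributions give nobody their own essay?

Count assignments avoiding every fixed point. For any j of the 4 students fixed to their own essay, the other 4−j can be arranged in (4−j)! ways.
By inclusion–exclusion this is Σ_{j=0}^{4} (−1)^j C(4,j)·(4−j)!.
Computing: 24 − 24 + 12 − 4 + 1 = 9.

9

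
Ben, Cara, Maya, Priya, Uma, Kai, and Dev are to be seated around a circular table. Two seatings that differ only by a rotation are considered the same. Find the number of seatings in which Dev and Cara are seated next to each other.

240

Treat {Dev, Cara} as one unit (2 internal orders) and seat the resulting 6 units around the table: (5)! circular arrangements.
So 2 × (5)! = 2 × 120 = 240.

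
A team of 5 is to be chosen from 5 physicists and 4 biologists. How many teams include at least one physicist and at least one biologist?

125

Unrestricted: C(9,5) = 126 ways to pick any 5 of the 9.
Selections missing a whole group: no physicists → C(4,5) = 0; no biologists → C(5,5) = 1.
Both groups omitted at once is impossible, so 126 − 1 = 125.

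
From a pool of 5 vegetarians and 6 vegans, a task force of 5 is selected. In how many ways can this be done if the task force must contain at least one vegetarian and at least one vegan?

Total 5-person selections from all 11: C(11,5) = 462.
Subtract selections that omit an entire group: no vegetarians → C(6,5) = 6; no vegans → C(5,5) = 1.
Both groups omitted at once is impossible, so 462 − 7 = 455.

455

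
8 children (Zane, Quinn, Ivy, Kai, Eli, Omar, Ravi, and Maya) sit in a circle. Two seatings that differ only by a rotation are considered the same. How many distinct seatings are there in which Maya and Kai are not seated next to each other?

All circular seatings of 8 people number (7)! = 5040.
Those with Maya next to Kai: fuse the pair into one unit and seat 7 units around a circle — 2·(6)! = 1440.
Subtracting, 5040 − 1440 = 3600.

3600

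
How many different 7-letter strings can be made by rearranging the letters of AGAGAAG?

Letter multiplicities in AGAGAAG: A×4, G×3.
The number of distinct arrangements is 7!/(4!·3!) = 5040/144 = 35.

35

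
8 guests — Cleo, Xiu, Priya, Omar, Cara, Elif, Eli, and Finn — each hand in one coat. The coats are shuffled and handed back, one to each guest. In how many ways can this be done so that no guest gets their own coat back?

14833

Let Aᵢ be the assignments in which guest i gets their own coat. We want the size of the complement of A₁∪…∪A_8.
By inclusion–exclusion this is Σ_{j=0}^{8} (−1)^j C(8,j)·(8−j)!.
Computing: 40320 − 40320 + 20160 − 6720 + 1680 − 336 + 56 − 8 + 1 = 14833.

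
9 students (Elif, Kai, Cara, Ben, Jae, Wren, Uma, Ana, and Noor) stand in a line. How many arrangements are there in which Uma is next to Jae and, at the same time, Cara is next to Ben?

Treat {Uma,Jae} as one block (2 orders) and {Cara,Ben} as another (2 orders).
That leaves 7 units to arrange: 2 × 2 × 7! = 4 × 5040 = 20160.

20160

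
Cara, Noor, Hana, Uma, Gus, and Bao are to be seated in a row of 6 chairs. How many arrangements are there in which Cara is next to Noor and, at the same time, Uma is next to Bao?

Treat {Cara,Noor} as one block (2 orders) and {Uma,Bao} as another (2 orders).
That leaves 4 units to arrange: 2 × 2 × 4! = 4 × 24 = 96.

96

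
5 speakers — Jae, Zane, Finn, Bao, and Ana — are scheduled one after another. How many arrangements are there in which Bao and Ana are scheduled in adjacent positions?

Place the 3 others and the Bao-Ana pair as 4 objects in a line; the pair has 2 internal arrangements.
That gives 2 × 4! = 2 × 24 = 48.

48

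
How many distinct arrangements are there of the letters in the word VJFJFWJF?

VJFJFWJF has 8 letters with F appearing 3 times and J appearing 3 times.
So there are 8! / (3!·3!) = 1120 distinguishable arrangements.

1120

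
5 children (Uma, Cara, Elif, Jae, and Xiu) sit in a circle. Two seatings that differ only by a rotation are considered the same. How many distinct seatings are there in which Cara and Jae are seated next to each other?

Glue Cara and Jae into a block (2 internal orders). Seating 4 units around a circle gives (3)! arrangements.
So 2 × (3)! = 2 × 6 = 12.

12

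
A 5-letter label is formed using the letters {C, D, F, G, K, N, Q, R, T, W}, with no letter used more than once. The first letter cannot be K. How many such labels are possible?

The first letter has 10−1 = 9 choices (anything except K).
The remaining 4 letters are filled from the other 9 symbols without repetition: 9 × 8 × 7 × 6 = 3024.
Total: 9 × 3024 = 27216.

27216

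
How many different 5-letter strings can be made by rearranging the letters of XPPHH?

Letter multiplicities in XPPHH: H×2, P×2, X×1.
Dividing 5! = 120 by 2!·2! = 4 for the repeated letters gives 30.

30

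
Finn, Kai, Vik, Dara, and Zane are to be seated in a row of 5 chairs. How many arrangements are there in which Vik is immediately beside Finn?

48

Treat {Vik, Finn} as a single unit. There are 4 units to order, and the pair itself can be ordered 2 ways.
That gives 2 × 4! = 2 × 24 = 48.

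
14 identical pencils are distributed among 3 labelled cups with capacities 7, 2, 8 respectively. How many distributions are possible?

9

Ignoring the caps, the number of non-negative solutions to x_1+…+x_3 = 14 is C(16,2) = 120.
Subtract solutions that violate a single cap (substitute x_i' = x_i − (cap_i+1)): x_1 ≥ 8 gives C(8,2) = 28; x_2 ≥ 3 gives C(13,2) = 78; x_3 ≥ 9 gives C(7,2) = 21. Together 127.
Add back pairs where two caps are both exceeded: 10 + 0 + 6 = 16.
By inclusion–exclusion the count is 120 − 127 + 16 = 9.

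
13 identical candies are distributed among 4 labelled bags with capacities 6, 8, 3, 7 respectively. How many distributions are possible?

Without the upper bounds there are C(16,3) = 560 ways to split 13 among 4 bags.
Subtract solutions that violate a single cap (substitute x_i' = x_i − (cap_i+1)): x_1 ≥ 7 gives C(9,3) = 84; x_2 ≥ 9 gives C(7,3) = 35; x_3 ≥ 4 gives C(12,3) = 220; x_4 ≥ 8 gives C(8,3) = 56. Together 395.
Add back pairs where two caps are both exceeded: 0 + 10 + 0 + 1 + 0 + 4 = 15.
By inclusion–exclusion the count is 560 − 395 + 15 = 180.

180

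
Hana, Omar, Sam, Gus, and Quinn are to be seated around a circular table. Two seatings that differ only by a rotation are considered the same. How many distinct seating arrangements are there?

Around a circle, 5 distinct people have 5!/5 = (4)! = 24 rotationally distinct seatings.

24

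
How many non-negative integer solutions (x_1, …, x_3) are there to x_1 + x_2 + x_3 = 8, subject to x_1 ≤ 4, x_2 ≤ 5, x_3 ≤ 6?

By stars and bars, unrestricted non-negative solutions to x_1+…+x_3 = 8 number C(8+2,2) = 45.
Subtract solutions that violate a single cap (substitute x_i' = x_i − (cap_i+1)): x_1 ≥ 5 gives C(5,2) = 10; x_2 ≥ 6 gives C(4,2) = 6; x_3 ≥ 7 gives C(3,2) = 3. Together 19.
No two caps can be exceeded simultaneously, so the pair terms are all 0.
By inclusion–exclusion the count is 45 − 19 + 0 = 26.

26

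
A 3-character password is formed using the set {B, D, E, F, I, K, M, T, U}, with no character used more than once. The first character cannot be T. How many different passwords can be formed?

448

The first character has 9−1 = 8 choices (anything except T).
The remaining 2 characters are filled from the other 8 symbols without repetition: 8 × 7 = 56.
Total: 8 × 56 = 448.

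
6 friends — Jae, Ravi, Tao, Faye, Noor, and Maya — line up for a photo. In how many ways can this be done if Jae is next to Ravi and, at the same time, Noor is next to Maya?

Treat {Jae,Ravi} as one block (2 orders) and {Noor,Maya} as another (2 orders).
That leaves 4 units to arrange: 2 × 2 × 4! = 4 × 24 = 96.

96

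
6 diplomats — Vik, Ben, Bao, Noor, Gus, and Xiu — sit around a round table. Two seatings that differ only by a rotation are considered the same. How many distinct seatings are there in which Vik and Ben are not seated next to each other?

Without the restriction there are (5)! = 120 seatings.
Those with Vik next to Ben: fuse the pair into one unit and seat 5 units around a circle — 2·(4)! = 48.
Subtracting, 120 − 48 = 72.

72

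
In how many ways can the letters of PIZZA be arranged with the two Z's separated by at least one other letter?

36

There are 5!/(2!) = 60 arrangements of PIZZA in total.
If the two Z's are adjacent, glue them into one block, leaving 4 items to arrange: (4)! = 24 ways.
Hence 60 − 24 = 36.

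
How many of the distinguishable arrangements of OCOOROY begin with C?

30

Fix C in the first position and arrange the remaining 6 letters.
Those 6 letters have O appearing 4 times, giving (6)!/(4!) = 30.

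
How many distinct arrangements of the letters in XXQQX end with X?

With the last slot taken by X, it remains to arrange the other 4 letters (XQQX).
Those 4 letters have Q appearing twice and X appearing twice, giving (4)!/(2!·2!) = 6.

6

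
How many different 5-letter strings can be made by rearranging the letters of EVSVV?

The 5 letters of EVSVV have repeats: V appearing 3 times.
Dividing 5! = 120 by 3! = 6 for the repeated letters gives 20.

20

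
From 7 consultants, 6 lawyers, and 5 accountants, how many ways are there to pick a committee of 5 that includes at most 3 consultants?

8162

Split by how many consultants are chosen (0 through 3).
Sum: C(7,0)·C(11,5) + C(7,1)·C(11,4) + C(7,2)·C(11,3) + C(7,3)·C(11,2) = 462 + 2310 + 3465 + 1925 = 8162.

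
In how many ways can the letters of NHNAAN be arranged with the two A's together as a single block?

Treat the 2 copies of A as a single block. The multiset to arrange is then {AA, H, N, N, N}, 5 items in all.
That gives (5)!/(3!) = 20 arrangements.

20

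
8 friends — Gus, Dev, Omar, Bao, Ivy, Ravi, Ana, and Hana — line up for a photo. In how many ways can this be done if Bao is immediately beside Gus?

Place the 6 others and the Bao-Gus pair as 7 objects in a line; the pair has 2 internal arrangements.
So the count is 2·(7)! = 10080.

10080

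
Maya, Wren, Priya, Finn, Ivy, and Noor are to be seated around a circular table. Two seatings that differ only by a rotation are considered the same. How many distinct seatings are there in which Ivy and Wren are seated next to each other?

Glue Ivy and Wren into a block (2 internal orders). Seating 5 units around a circle gives (4)! arrangements.
So 2 × (4)! = 2 × 24 = 48.

48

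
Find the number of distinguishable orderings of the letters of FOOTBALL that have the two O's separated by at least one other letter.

7560

Total arrangements of FOOTBALL: 8!/(2!·2!) = 10080.
If the two O's are adjacent, glue them into one block, leaving 7 items to arrange: (7)!/(2!) = 2520 ways.
Subtracting, 10080 − 2520 = 7560 arrangements keep the O's apart.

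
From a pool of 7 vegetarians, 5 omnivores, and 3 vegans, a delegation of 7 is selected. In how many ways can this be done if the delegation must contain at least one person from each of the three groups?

Unrestricted: C(15,7) = 6435 ways to pick any 7 of the 15.
Subtract selections that omit an entire group: no vegetarians → C(8,7) = 8; no omnivores → C(10,7) = 120; no vegans → C(12,7) = 792.
Add back selections omitting two groups (i.e. drawn from a single group): C(7,7) + C(5,7) + C(3,7) = 1.
By inclusion–exclusion: 6435 − 920 + 1 = 5516.

5516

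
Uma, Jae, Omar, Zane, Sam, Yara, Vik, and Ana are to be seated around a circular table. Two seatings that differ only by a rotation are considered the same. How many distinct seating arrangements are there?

Fix one person's seat to break rotational symmetry; the remaining 7 people can be arranged in (7)! = 5040 ways.

5040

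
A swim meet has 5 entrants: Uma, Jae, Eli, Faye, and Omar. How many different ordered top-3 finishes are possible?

This is an ordered selection of 3 from 5: P(5,3).
That gives 5 × 4 × 3 = 60.

60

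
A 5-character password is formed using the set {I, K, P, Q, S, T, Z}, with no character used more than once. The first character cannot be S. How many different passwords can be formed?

2160

The first character has 7−1 = 6 choices (anything except S).
The remaining 4 characters are filled from the other 6 symbols without repetition: 6 × 5 × 4 × 3 = 360.
Total: 6 × 360 = 2160.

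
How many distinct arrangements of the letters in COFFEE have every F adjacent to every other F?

Treat the 2 copies of F as a single block. The multiset to arrange is then {FF, C, E, E, O}, 5 items in all.
That gives (5)!/(2!) = 60 arrangements.

60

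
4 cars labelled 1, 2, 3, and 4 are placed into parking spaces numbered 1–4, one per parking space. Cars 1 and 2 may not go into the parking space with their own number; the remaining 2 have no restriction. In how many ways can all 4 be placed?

Let Aᵢ (for i ∈ {1, 2}) be the placements that put car i in its forbidden parking space. Any j of these fix j positions, leaving (4−j)! ways to fill the rest, and there are C(2,j) ways to pick which j.
By inclusion–exclusion, the number of valid placements is Σ_{j=0}^{2} (−1)^j C(2,j)·(4−j)!.
Computing: 24 − 12 + 2 = 14.

14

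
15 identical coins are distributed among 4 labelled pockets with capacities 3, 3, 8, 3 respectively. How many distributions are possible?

By stars and bars, unrestricted non-negative solutions to x_1+…+x_4 = 15 number C(15+3,3) = 816.
Subtract solutions that violate a single cap (substitute x_i' = x_i − (cap_i+1)): x_1 ≥ 4 gives C(14,3) = 364; x_2 ≥ 4 gives C(14,3) = 364; x_3 ≥ 9 gives C(9,3) = 84; x_4 ≥ 4 gives C(14,3) = 364. Together 1176.
Add back pairs where two caps are both exceeded: 120 + 10 + 120 + 10 + 120 + 10 = 390.
Subtract triples: 0 + 20 + 0 + 0 = 20.
By inclusion–exclusion the count is 816 − 1176 + 390 − 20 = 10.

10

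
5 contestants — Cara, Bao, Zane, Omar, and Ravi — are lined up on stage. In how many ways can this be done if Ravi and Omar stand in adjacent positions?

48

Treat {Ravi, Omar} as a single unit. There are 4 units to order, and the pair itself can be ordered 2 ways.
That gives 2 × 4! = 2 × 24 = 48.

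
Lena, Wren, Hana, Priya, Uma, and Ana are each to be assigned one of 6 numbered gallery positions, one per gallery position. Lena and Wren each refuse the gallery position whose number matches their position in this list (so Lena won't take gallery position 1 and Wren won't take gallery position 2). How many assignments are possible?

504

Let Aᵢ (for i ∈ {1, 2}) be the placements that put person i in their forbidden gallery position. Any j of these fix j positions, leaving (6−j)! ways to fill the rest, and there are C(2,j) ways to pick which j.
By inclusion–exclusion, the number of valid placements is Σ_{j=0}^{2} (−1)^j C(2,j)·(6−j)!.
Computing: 720 − 240 + 24 = 504.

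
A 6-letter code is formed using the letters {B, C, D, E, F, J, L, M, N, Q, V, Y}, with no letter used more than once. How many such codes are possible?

With no repetition, fill the 6 letters in order: 12 choices, then 11, down to 7.
That product is 12 × 11 × 10 × 9 × 8 × 7 = 665280.

665280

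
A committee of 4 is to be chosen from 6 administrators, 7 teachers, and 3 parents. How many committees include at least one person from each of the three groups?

819

Unrestricted: C(16,4) = 1820 ways to pick any 4 of the 16.
Selections missing a whole group: no administrators → C(10,4) = 210; no teachers → C(9,4) = 126; no parents → C(13,4) = 715.
Add back selections omitting two groups (i.e. drawn from a single group): C(6,4) + C(7,4) + C(3,4) = 50.
By inclusion–exclusion: 1820 − 1051 + 50 = 819.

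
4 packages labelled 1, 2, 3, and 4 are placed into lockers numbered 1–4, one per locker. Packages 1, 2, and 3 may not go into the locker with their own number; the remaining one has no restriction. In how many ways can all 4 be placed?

11

Let Aᵢ (for i ∈ {1, 2, 3}) be the placements that put package i in its forbidden locker. Any j of these fix j positions, leaving (4−j)! ways to fill the rest, and there are C(3,j) ways to pick which j.
By inclusion–exclusion, the number of valid placements is Σ_{j=0}^{3} (−1)^j C(3,j)·(4−j)!.
Computing: 24 − 18 + 6 − 1 = 11.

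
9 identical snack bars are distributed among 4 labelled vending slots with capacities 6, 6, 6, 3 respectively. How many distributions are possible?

Without the upper bounds there are C(12,3) = 220 ways to split 9 among 4 vending slots.
Subtract solutions that violate a single cap (substitute x_i' = x_i − (cap_i+1)): x_1 ≥ 7 gives C(5,3) = 10; x_2 ≥ 7 gives C(5,3) = 10; x_3 ≥ 7 gives C(5,3) = 10; x_4 ≥ 4 gives C(8,3) = 56. Together 86.
No two caps can be exceeded simultaneously, so the pair terms are all 0.
By inclusion–exclusion the count is 220 − 86 + 0 = 134.

134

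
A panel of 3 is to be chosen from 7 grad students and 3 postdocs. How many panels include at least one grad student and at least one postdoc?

84

With no constraint there are C(10,3) = 120 possible selections.
Selections missing a whole group: no grad students → C(3,3) = 1; no postdocs → C(7,3) = 35.
Both groups omitted at once is impossible, so 120 − 36 = 84.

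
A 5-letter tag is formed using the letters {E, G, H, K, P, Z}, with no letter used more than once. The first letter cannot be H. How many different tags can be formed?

600

The first letter has 6−1 = 5 choices (anything except H).
The remaining 4 letters are filled from the other 5 symbols without repetition: 5 × 4 × 3 × 2 = 120.
Total: 5 × 120 = 600.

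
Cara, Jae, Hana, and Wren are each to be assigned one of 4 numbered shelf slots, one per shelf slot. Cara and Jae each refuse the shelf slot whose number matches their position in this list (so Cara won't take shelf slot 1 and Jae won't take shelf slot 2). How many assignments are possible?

14

Let Aᵢ (for i ∈ {1, 2}) be the placements that put person i in their forbidden shelf slot. Any j of these fix j positions, leaving (4−j)! ways to fill the rest, and there are C(2,j) ways to pick which j.
By inclusion–exclusion, the number of valid placements is Σ_{j=0}^{2} (−1)^j C(2,j)·(4−j)!.
Computing: 24 − 12 + 2 = 14.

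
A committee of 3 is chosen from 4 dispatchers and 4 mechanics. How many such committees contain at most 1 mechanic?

Split by how many mechanics are chosen (0 through 1).
Sum: C(4,0)·C(4,3) + C(4,1)·C(4,2) = 4 + 24 = 28.

28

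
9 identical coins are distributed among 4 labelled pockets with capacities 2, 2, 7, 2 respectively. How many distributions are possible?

Ignoring the caps, the number of non-negative solutions to x_1+…+x_4 = 9 is C(12,3) = 220.
Subtract solutions that violate a single cap (substitute x_i' = x_i − (cap_i+1)): x_1 ≥ 3 gives C(9,3) = 84; x_2 ≥ 3 gives C(9,3) = 84; x_3 ≥ 8 gives C(4,3) = 4; x_4 ≥ 3 gives C(9,3) = 84. Together 256.
Add back pairs where two caps are both exceeded: 20 + 0 + 20 + 0 + 20 + 0 = 60.
Subtract triples: 0 + 1 + 0 + 0 = 1.
By inclusion–exclusion the count is 220 − 256 + 60 − 1 = 23.

23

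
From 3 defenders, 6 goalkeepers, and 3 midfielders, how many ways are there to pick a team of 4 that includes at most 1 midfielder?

Split by how many midfielders are chosen (0 through 1).
Sum: C(3,0)·C(9,4) + C(3,1)·C(9,3) = 126 + 252 = 378.

378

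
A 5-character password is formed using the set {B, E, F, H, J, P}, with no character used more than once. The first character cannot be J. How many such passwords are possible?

600

The first character has 6−1 = 5 choices (anything except J).
The remaining 4 characters are filled from the other 5 symbols without repetition: 5 × 4 × 3 × 2 = 120.
Total: 5 × 120 = 600.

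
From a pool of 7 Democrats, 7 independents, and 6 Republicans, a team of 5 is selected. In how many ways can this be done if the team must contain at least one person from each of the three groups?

10976

Total 5-person selections from all 20: C(20,5) = 15504.
Selections missing a whole group: no Democrats → C(13,5) = 1287; no independents → C(13,5) = 1287; no Republicans → C(14,5) = 2002.
Add back selections omitting two groups (i.e. drawn from a single group): C(7,5) + C(7,5) + C(6,5) = 48.
By inclusion–exclusion: 15504 − 4576 + 48 = 10976.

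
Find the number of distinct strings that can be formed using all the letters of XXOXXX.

XXOXXX has 6 letters with X appearing 5 times.
Dividing 6! = 720 by 5! = 120 for the repeated letters gives 6.

6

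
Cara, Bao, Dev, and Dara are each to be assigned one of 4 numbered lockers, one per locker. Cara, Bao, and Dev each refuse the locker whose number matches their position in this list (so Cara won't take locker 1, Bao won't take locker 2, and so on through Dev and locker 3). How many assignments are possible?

Let Aᵢ (for i ∈ {1, 2, 3}) be the placements that put person i in their forbidden locker. Any j of these fix j positions, leaving (4−j)! ways to fill the rest, and there are C(3,j) ways to pick which j.
By inclusion–exclusion, the number of valid placements is Σ_{j=0}^{3} (−1)^j C(3,j)·(4−j)!.
Computing: 24 − 18 + 6 − 1 = 11.

11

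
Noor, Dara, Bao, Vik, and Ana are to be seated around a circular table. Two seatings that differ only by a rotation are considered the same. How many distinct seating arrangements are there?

24

Seat Noor anywhere (absorbing the rotational symmetry), then permute the other 4: (4)! = 24.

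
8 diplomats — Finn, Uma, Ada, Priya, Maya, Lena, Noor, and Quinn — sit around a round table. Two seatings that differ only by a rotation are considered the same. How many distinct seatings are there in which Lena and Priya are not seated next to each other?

3600

Without the restriction there are (7)! = 5040 seatings.
Seatings with Lena beside Priya: treat them as a block with 2 internal orders, giving 2 × (6)! = 1440.
Subtracting, 5040 − 1440 = 3600.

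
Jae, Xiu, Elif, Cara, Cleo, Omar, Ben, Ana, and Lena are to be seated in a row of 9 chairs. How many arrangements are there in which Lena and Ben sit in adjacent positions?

Glue Lena and Ben into one block (2 internal orders), leaving 8 units to arrange in a row.
So the count is 2·(8)! = 80640.

80640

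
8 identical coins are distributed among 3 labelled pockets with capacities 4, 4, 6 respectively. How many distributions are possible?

By stars and bars, unrestricted non-negative solutions to x_1+…+x_3 = 8 number C(8+2,2) = 45.
Subtract solutions that violate a single cap (substitute x_i' = x_i − (cap_i+1)): x_1 ≥ 5 gives C(5,2) = 10; x_2 ≥ 5 gives C(5,2) = 10; x_3 ≥ 7 gives C(3,2) = 3. Together 23.
No two caps can be exceeded simultaneously, so the pair terms are all 0.
By inclusion–exclusion the count is 45 − 23 + 0 = 22.

22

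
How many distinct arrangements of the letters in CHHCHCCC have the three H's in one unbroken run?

Treat the 3 copies of H as a single block. The multiset to arrange is then {HHH, C, C, C, C, C}, 6 items in all.
That gives (6)!/(5!) = 6 arrangements.

6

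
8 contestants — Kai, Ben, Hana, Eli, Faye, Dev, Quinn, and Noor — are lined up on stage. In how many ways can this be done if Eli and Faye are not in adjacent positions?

30240

Of the 8! = 40320 arrangements, those with Eli and Faye adjacent number 2 × 7! = 10080 (treat the pair as a block with 2 internal orders).
So 40320 − 10080 = 30240 arrangements keep them apart.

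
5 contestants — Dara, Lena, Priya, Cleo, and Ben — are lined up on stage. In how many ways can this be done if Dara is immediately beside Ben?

Place the 3 others and the Dara-Ben pair as 4 objects in a line; the pair has 2 internal arrangements.
So the count is 2·(4)! = 48.

48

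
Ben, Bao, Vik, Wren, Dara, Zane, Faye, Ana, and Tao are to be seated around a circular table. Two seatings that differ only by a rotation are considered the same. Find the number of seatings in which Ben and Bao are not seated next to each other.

30240

All circular seatings of 9 people number (8)! = 40320.
Seatings with Ben beside Bao: treat them as a block with 2 internal orders, giving 2 × (7)! = 10080.
Subtracting, 40320 − 10080 = 30240.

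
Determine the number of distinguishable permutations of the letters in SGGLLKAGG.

SGGLLKAGG has 9 letters with G appearing 4 times and L appearing twice.
So there are 9! / (4!·2!) = 7560 distinguishable arrangements.

7560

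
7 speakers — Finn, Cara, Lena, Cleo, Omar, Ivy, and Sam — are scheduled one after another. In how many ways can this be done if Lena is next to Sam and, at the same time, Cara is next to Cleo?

480

Treat {Lena,Sam} as one block (2 orders) and {Cara,Cleo} as another (2 orders).
That leaves 5 units to arrange: 2 × 2 × 5! = 4 × 120 = 480.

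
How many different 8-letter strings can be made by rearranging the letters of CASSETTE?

The 8 letters of CASSETTE have repeats: E appearing twice, S appearing twice, and T appearing twice.
So there are 8! / (2!·2!·2!) = 5040 distinguishable arrangements.

5040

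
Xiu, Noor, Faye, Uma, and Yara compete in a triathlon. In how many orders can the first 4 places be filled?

This is an ordered selection of 4 from 5: P(5,4).
That gives 5 × 4 × 3 × 2 = 120.

120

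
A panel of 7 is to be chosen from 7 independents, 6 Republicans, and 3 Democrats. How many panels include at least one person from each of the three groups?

Total 7-person selections from all 16: C(16,7) = 11440.
Selections missing a whole group: no independents → C(9,7) = 36; no Republicans → C(10,7) = 120; no Democrats → C(13,7) = 1716.
Add back selections omitting two groups (i.e. drawn from a single group): C(7,7) + C(6,7) + C(3,7) = 1.
By inclusion–exclusion: 11440 − 1872 + 1 = 9569.

9569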